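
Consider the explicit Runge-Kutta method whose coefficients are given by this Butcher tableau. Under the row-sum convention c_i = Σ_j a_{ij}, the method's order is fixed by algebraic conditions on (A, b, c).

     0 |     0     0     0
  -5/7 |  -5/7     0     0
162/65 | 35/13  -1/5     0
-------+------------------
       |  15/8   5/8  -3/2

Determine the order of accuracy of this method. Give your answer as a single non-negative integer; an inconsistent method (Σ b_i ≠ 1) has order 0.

b = (15/8, 5/8, -3/2)
c = (0, -5/7, 162/65)
Ac = (0, 0, 1/7)
Σ b_i: 15/8·1 + 5/8·1 + (-3/2)·1 = 1 ✓
b·c: 5/8·(-5/7) + (-3/2)·162/65 = -15233/3640 ≠ 1/2 ⇒ order 1.

1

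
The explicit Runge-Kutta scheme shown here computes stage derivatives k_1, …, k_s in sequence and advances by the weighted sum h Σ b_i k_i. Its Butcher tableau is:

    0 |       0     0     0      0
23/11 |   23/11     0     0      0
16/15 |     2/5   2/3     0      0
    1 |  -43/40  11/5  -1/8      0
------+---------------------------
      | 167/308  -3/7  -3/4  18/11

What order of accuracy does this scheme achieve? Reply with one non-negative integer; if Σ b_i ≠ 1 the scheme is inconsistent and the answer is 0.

b = (167/308, -3/7, -3/4, 18/11)
c = (0, 23/11, 16/15, 1)
Ac = (0, 0, 46/33, 67/15)
Σ b_i: 167/308·1 + (-3/7)·1 + (-3/4)·1 + 18/11·1 = 1 ✓
b·c: (-3/7)·23/11 + (-3/4)·16/15 + 18/11·1 = -23/385 ≠ 1/2 ⇒ order 1.

1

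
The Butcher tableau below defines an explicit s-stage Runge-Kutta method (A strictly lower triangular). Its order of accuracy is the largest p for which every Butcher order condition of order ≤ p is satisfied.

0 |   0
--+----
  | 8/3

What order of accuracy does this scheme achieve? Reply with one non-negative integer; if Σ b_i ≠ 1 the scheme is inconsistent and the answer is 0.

b = (8/3)
c = (0)
Σ b_i: 8/3·1 = 8/3 ≠ 1 ⇒ order 0.

0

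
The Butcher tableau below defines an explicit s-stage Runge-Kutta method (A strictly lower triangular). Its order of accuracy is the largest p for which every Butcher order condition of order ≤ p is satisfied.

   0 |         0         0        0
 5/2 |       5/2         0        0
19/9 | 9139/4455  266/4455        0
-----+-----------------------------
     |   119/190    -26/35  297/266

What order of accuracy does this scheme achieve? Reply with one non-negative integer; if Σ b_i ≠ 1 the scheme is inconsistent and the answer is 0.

b = (119/190, -26/35, 297/266)
c = (0, 5/2, 19/9)
Ac = (0, 0, 133/891)
Σ b_i: 119/190·1 + (-26/35)·1 + 297/266·1 = 1 ✓
b·c: (-26/35)·5/2 + 297/266·19/9 = 1/2 ✓
b·c²: (-26/35)·25/4 + 297/266·361/81 = 1/3 ✓
b·Ac: 297/266·133/891 = 1/6 ✓; 3 stages ⇒ order 3.

3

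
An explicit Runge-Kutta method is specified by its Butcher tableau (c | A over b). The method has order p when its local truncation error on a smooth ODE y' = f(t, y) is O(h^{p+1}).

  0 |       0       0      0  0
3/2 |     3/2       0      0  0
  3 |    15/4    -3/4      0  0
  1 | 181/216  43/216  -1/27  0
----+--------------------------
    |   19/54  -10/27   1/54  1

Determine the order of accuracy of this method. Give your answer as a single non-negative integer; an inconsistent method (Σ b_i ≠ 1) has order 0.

b = (19/54, -10/27, 1/54, 1)
c = (0, 3/2, 3, 1)
Ac = (0, 0, -9/8, 3/16)
Σ b_i: 19/54·1 + (-10/27)·1 + 1/54·1 + 1·1 = 1 ✓
b·c: (-10/27)·3/2 + 1/54·3 + 1·1 = 1/2 ✓
b·c²: (-10/27)·9/4 + 1/54·9 + 1·1 = 1/3 ✓
b·Ac: 1/54·(-9/8) + 1·3/16 = 1/6 ✓
b·c³: (-10/27)·27/8 + 1/54·27 + 1·1 = 1/4 ✓
b·(c∘Ac): 1/54·(-27/8) + 1·3/16 = 1/8 ✓
b·Ac²: 1/54·(-27/16) + 1·11/96 = 1/12 ✓
b·A²c: 1·1/24 = 1/24 ✓; 4 stages ⇒ order 4.

4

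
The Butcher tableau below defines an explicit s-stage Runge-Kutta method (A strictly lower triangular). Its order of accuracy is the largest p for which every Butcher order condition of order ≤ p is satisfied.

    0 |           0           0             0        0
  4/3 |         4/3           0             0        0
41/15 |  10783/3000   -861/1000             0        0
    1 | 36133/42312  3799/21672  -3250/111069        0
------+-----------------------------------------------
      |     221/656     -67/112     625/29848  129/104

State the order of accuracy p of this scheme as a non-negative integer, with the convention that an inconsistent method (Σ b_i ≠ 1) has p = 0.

b = (221/656, -67/112, 625/29848, 129/104)
c = (0, 4/3, 41/15, 1)
Ac = (0, 0, -287/250, 119/774)
Σ b_i: 221/656·1 + (-67/112)·1 + 625/29848·1 + 129/104·1 = 1 ✓
b·c: (-67/112)·4/3 + 625/29848·41/15 + 129/104·1 = 1/2 ✓
b·c²: (-67/112)·16/9 + 625/29848·1681/225 + 129/104·1 = 1/3 ✓
b·Ac: 625/29848·(-287/250) + 129/104·119/774 = 1/6 ✓
b·c³: (-67/112)·64/27 + 625/29848·68921/3375 + 129/104·1 = 1/4 ✓
b·(c∘Ac): 625/29848·(-11767/3750) + 129/104·119/774 = 1/8 ✓
b·Ac²: 625/29848·(-574/375) + 129/104·4/43 = 1/12 ✓
b·A²c: 129/104·13/387 = 1/24 ✓; 4 stages ⇒ order 4.

4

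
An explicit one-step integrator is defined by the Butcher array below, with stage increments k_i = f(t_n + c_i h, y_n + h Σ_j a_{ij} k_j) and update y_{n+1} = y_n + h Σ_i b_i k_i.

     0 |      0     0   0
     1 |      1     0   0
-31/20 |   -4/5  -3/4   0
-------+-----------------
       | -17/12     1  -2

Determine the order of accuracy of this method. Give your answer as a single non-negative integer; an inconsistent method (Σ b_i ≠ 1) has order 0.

b = (-17/12, 1, -2)
c = (0, 1, -31/20)
Ac = (0, 0, -3/4)
Σ b_i: (-17/12)·1 + 1·1 + (-2)·1 = -29/12 ≠ 1 ⇒ order 0.

0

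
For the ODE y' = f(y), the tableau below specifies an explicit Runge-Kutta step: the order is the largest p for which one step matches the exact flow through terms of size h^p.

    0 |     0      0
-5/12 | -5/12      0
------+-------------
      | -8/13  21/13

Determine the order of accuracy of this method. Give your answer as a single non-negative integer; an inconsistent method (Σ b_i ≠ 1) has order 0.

1

b = (-8/13, 21/13)
c = (0, -5/12)
Σ b_i: (-8/13)·1 + 21/13·1 = 1 ✓
b·c: 21/13·(-5/12) = -35/52 ≠ 1/2 ⇒ order 1.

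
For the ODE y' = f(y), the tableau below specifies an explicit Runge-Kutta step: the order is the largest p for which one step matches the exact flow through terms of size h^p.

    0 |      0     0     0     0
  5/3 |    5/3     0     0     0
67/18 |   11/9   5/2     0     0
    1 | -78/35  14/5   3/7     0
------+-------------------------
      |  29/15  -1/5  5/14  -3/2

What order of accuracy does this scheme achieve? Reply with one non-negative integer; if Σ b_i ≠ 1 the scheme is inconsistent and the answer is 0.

b = (29/15, -1/5, 5/14, -3/2)
c = (0, 5/3, 67/18, 1)
Ac = (0, 0, 25/6, 263/42)
Σ b_i: 29/15·1 + (-1/5)·1 + 5/14·1 + (-3/2)·1 = 62/105 ≠ 1 ⇒ order 0.

0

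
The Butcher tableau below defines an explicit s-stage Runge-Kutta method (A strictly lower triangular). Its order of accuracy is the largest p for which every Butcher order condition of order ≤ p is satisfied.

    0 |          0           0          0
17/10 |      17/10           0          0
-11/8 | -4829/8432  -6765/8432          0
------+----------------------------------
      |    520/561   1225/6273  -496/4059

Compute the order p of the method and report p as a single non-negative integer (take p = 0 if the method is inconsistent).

b = (520/561, 1225/6273, -496/4059)
c = (0, 17/10, -11/8)
Ac = (0, 0, -1353/992)
Σ b_i: 520/561·1 + 1225/6273·1 + (-496/4059)·1 = 1 ✓
b·c: 1225/6273·17/10 + (-496/4059)·(-11/8) = 1/2 ✓
b·c²: 1225/6273·289/100 + (-496/4059)·121/64 = 1/3 ✓
b·Ac: (-496/4059)·(-1353/992) = 1/6 ✓; 3 stages ⇒ order 3.

3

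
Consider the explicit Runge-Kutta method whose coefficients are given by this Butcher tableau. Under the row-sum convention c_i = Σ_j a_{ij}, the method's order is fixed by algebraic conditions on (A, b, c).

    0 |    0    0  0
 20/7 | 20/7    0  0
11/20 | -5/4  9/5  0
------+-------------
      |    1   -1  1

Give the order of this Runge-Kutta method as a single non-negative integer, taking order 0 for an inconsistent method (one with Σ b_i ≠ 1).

b = (1, -1, 1)
c = (0, 20/7, 11/20)
Ac = (0, 0, 36/7)
Σ b_i: 1·1 + (-1)·1 + 1·1 = 1 ✓
b·c: (-1)·20/7 + 1·11/20 = -323/140 ≠ 1/2 ⇒ order 1.

1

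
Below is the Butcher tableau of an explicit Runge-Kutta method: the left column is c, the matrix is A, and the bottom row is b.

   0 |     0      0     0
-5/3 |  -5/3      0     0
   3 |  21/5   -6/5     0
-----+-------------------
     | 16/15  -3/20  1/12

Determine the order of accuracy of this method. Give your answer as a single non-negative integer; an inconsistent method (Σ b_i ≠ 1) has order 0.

3

b = (16/15, -3/20, 1/12)
c = (0, -5/3, 3)
Ac = (0, 0, 2)
Σ b_i: 16/15·1 + (-3/20)·1 + 1/12·1 = 1 ✓
b·c: (-3/20)·(-5/3) + 1/12·3 = 1/2 ✓
b·c²: (-3/20)·25/9 + 1/12·9 = 1/3 ✓
b·Ac: 1/12·2 = 1/6 ✓; 3 stages ⇒ order 3.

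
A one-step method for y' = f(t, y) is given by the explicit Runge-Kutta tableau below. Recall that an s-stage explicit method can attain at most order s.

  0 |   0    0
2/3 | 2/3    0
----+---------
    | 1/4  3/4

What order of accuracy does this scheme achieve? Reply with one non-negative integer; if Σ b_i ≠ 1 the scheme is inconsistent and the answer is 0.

2

b = (1/4, 3/4)
c = (0, 2/3)
Σ b_i: 1/4·1 + 3/4·1 = 1 ✓
b·c: 3/4·2/3 = 1/2 ✓; 2 stages ⇒ order 2.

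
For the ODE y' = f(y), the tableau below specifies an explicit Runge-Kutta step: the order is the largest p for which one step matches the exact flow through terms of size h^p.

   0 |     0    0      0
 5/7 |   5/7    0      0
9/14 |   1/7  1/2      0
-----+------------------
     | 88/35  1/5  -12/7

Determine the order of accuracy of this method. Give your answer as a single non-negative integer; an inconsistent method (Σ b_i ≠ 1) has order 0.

1

b = (88/35, 1/5, -12/7)
c = (0, 5/7, 9/14)
Ac = (0, 0, 5/14)
Σ b_i: 88/35·1 + 1/5·1 + (-12/7)·1 = 1 ✓
b·c: 1/5·5/7 + (-12/7)·9/14 = -47/49 ≠ 1/2 ⇒ order 1.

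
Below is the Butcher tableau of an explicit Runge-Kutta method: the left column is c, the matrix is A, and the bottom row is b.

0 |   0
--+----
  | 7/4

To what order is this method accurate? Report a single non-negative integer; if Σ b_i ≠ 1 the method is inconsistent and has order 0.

b = (7/4)
c = (0)
Σ b_i: 7/4·1 = 7/4 ≠ 1 ⇒ order 0.

0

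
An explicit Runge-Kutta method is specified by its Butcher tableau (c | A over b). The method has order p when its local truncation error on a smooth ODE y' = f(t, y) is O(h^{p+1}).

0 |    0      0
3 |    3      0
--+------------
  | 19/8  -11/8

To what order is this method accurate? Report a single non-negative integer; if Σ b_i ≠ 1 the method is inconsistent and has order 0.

1

b = (19/8, -11/8)
c = (0, 3)
Σ b_i: 19/8·1 + (-11/8)·1 = 1 ✓
b·c: (-11/8)·3 = -33/8 ≠ 1/2 ⇒ order 1.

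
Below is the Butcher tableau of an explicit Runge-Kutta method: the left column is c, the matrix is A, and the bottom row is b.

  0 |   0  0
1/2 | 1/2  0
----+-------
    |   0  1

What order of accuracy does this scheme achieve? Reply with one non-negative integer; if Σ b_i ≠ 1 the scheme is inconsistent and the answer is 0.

b = (0, 1)
c = (0, 1/2)
Σ b_i: 1·1 = 1 ✓
b·c: 1·1/2 = 1/2 ✓; 2 stages ⇒ order 2.

2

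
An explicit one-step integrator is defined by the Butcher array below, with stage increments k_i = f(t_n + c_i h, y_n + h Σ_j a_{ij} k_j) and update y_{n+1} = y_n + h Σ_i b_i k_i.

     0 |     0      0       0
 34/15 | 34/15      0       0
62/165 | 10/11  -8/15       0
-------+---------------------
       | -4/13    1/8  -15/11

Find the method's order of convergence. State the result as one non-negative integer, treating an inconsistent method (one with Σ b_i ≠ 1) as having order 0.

0

b = (-4/13, 1/8, -15/11)
c = (0, 34/15, 62/165)
Ac = (0, 0, -272/225)
Σ b_i: (-4/13)·1 + 1/8·1 + (-15/11)·1 = -1769/1144 ≠ 1 ⇒ order 0.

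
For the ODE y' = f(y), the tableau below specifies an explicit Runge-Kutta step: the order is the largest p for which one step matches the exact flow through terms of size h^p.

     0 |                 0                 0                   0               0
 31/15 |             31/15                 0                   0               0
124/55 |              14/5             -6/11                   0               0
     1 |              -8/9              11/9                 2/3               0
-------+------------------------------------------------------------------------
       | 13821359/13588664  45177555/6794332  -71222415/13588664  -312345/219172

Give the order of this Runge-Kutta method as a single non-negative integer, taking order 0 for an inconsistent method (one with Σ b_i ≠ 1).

3

b = (13821359/13588664, 45177555/6794332, -71222415/13588664, -312345/219172)
c = (0, 31/15, 124/55, 1)
Ac = (0, 0, -62/55, 5983/1485)
Σ b_i: 13821359/13588664·1 + 45177555/6794332·1 + (-71222415/13588664)·1 + (-312345/219172)·1 = 1 ✓
b·c: 45177555/6794332·31/15 + (-71222415/13588664)·124/55 + (-312345/219172)·1 = 1/2 ✓
b·c²: 45177555/6794332·961/225 + (-71222415/13588664)·15376/3025 + (-312345/219172)·1 = 1/3 ✓
b·Ac: (-71222415/13588664)·(-62/55) + (-312345/219172)·5983/1485 = 1/6 ✓
b·c³: 45177555/6794332·29791/3375 + (-71222415/13588664)·1906624/166375 + (-312345/219172)·1 = -379221053/135612675 ≠ 1/4 ⇒ order 3.
b·(c∘Ac): (-71222415/13588664)·(-7688/3025) + (-312345/219172)·5983/1485 = 24916591/3287580 ≠ 1/8
b·Ac²: (-71222415/13588664)·(-1922/825) + (-312345/219172)·421879/49005 = -3145663/54245070 ≠ 1/12
b·A²c: (-312345/219172)·(-124/165) = 58683/54793 ≠ 1/24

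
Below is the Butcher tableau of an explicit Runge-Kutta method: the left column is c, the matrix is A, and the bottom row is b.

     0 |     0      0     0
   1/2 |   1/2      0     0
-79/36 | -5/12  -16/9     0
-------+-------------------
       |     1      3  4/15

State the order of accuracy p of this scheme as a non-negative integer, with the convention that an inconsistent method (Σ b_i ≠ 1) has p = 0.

0

b = (1, 3, 4/15)
c = (0, 1/2, -79/36)
Ac = (0, 0, -8/9)
Σ b_i: 1·1 + 3·1 + 4/15·1 = 64/15 ≠ 1 ⇒ order 0.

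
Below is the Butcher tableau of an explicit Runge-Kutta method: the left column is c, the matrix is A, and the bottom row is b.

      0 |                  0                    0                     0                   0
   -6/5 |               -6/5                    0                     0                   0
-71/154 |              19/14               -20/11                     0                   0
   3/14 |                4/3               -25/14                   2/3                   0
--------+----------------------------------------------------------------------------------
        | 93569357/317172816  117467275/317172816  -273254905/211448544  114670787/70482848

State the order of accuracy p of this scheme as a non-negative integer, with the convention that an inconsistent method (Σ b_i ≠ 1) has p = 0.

3

b = (93569357/317172816, 117467275/317172816, -273254905/211448544, 114670787/70482848)
c = (0, -6/5, -71/154, 3/14)
Ac = (0, 0, 24/11, 424/231)
Σ b_i: 93569357/317172816·1 + 117467275/317172816·1 + (-273254905/211448544)·1 + 114670787/70482848·1 = 1 ✓
b·c: 117467275/317172816·(-6/5) + (-273254905/211448544)·(-71/154) + 114670787/70482848·3/14 = 1/2 ✓
b·c²: 117467275/317172816·36/25 + (-273254905/211448544)·5041/23716 + 114670787/70482848·9/196 = 1/3 ✓
b·Ac: (-273254905/211448544)·24/11 + 114670787/70482848·424/231 = 1/6 ✓
b·c³: 117467275/317172816·(-216/125) + (-273254905/211448544)·(-357911/3652264) + 114670787/70482848·27/2744 = -283403969221/569853826080 ≠ 1/4 ⇒ order 3.
b·(c∘Ac): (-273254905/211448544)·(-852/847) + 114670787/70482848·212/539 = 119634449/61672492 ≠ 1/8
b·Ac²: (-273254905/211448544)·(-144/55) + 114670787/70482848·(-86435/35574) = -18545303789/32563075776 ≠ 1/12
b·A²c: 114670787/70482848·16/11 = 10424617/4405178 ≠ 1/24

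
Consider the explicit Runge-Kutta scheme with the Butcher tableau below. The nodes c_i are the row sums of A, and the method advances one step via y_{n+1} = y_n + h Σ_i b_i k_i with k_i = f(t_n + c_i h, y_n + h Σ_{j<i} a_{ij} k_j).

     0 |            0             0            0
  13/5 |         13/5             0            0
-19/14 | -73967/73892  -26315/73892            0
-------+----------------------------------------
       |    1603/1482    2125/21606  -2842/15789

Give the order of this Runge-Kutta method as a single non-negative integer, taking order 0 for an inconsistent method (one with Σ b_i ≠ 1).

3

b = (1603/1482, 2125/21606, -2842/15789)
c = (0, 13/5, -19/14)
Ac = (0, 0, -5263/5684)
Σ b_i: 1603/1482·1 + 2125/21606·1 + (-2842/15789)·1 = 1 ✓
b·c: 2125/21606·13/5 + (-2842/15789)·(-19/14) = 1/2 ✓
b·c²: 2125/21606·169/25 + (-2842/15789)·361/196 = 1/3 ✓
b·Ac: (-2842/15789)·(-5263/5684) = 1/6 ✓; 3 stages ⇒ order 3.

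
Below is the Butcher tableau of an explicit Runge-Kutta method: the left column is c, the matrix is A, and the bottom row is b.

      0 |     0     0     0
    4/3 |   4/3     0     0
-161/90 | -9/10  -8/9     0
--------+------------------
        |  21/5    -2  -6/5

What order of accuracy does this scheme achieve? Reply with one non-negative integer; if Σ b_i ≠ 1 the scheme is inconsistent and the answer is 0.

1

b = (21/5, -2, -6/5)
c = (0, 4/3, -161/90)
Ac = (0, 0, -32/27)
Σ b_i: 21/5·1 + (-2)·1 + (-6/5)·1 = 1 ✓
b·c: (-2)·4/3 + (-6/5)·(-161/90) = -13/25 ≠ 1/2 ⇒ order 1.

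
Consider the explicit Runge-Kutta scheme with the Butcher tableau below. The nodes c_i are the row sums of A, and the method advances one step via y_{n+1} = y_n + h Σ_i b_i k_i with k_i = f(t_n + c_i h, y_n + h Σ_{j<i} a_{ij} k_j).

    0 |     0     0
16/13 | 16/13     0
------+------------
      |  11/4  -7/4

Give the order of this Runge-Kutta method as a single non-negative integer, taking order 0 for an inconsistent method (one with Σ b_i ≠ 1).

1

b = (11/4, -7/4)
c = (0, 16/13)
Σ b_i: 11/4·1 + (-7/4)·1 = 1 ✓
b·c: (-7/4)·16/13 = -28/13 ≠ 1/2 ⇒ order 1.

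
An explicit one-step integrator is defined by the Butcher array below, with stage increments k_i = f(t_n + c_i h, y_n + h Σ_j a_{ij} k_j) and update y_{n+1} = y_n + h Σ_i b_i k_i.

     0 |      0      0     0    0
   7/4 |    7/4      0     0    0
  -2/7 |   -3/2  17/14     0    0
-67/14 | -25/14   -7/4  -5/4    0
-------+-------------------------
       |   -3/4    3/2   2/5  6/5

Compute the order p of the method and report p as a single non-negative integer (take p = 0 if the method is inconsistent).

0

b = (-3/4, 3/2, 2/5, 6/5)
c = (0, 7/4, -2/7, -67/14)
Ac = (0, 0, 17/8, -303/112)
Σ b_i: (-3/4)·1 + 3/2·1 + 2/5·1 + 6/5·1 = 47/20 ≠ 1 ⇒ order 0.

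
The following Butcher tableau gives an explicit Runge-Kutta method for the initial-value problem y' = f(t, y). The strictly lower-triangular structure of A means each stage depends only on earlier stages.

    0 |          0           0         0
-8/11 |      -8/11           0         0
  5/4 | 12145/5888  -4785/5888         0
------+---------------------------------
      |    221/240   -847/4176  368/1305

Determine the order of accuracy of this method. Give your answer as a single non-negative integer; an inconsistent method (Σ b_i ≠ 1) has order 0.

b = (221/240, -847/4176, 368/1305)
c = (0, -8/11, 5/4)
Ac = (0, 0, 435/736)
Σ b_i: 221/240·1 + (-847/4176)·1 + 368/1305·1 = 1 ✓
b·c: (-847/4176)·(-8/11) + 368/1305·5/4 = 1/2 ✓
b·c²: (-847/4176)·64/121 + 368/1305·25/16 = 1/3 ✓
b·Ac: 368/1305·435/736 = 1/6 ✓; 3 stages ⇒ order 3.

3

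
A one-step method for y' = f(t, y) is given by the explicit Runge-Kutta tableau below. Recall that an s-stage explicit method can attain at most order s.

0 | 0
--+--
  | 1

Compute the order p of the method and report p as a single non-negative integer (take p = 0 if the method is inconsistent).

b = (1)
c = (0)
Σ b_i: 1·1 = 1 ✓; 1 stage ⇒ order 1.

1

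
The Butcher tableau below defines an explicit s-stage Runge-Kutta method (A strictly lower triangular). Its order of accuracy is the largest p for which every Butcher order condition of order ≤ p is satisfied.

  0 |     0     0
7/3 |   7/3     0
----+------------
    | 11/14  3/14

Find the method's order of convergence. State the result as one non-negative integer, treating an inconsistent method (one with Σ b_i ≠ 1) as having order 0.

2

b = (11/14, 3/14)
c = (0, 7/3)
Σ b_i: 11/14·1 + 3/14·1 = 1 ✓
b·c: 3/14·7/3 = 1/2 ✓; 2 stages ⇒ order 2.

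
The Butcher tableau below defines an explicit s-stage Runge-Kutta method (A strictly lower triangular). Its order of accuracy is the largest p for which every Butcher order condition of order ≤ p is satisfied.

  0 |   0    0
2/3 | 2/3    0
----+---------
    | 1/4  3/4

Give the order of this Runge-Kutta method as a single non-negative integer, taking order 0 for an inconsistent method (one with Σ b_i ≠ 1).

b = (1/4, 3/4)
c = (0, 2/3)
Σ b_i: 1/4·1 + 3/4·1 = 1 ✓
b·c: 3/4·2/3 = 1/2 ✓; 2 stages ⇒ order 2.

2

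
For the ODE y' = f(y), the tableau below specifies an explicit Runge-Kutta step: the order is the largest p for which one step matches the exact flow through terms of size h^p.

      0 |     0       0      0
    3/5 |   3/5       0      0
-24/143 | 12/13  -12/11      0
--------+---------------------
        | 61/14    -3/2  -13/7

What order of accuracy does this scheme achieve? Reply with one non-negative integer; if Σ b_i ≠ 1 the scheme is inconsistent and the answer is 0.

b = (61/14, -3/2, -13/7)
c = (0, 3/5, -24/143)
Ac = (0, 0, -36/55)
Σ b_i: 61/14·1 + (-3/2)·1 + (-13/7)·1 = 1 ✓
b·c: (-3/2)·3/5 + (-13/7)·(-24/143) = -453/770 ≠ 1/2 ⇒ order 1.

1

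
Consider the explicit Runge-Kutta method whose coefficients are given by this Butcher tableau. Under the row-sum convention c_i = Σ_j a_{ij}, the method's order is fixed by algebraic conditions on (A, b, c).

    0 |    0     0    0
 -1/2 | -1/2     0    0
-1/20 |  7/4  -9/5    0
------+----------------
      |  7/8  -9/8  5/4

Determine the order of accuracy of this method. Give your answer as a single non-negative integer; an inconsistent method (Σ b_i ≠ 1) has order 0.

b = (7/8, -9/8, 5/4)
c = (0, -1/2, -1/20)
Ac = (0, 0, 9/10)
Σ b_i: 7/8·1 + (-9/8)·1 + 5/4·1 = 1 ✓
b·c: (-9/8)·(-1/2) + 5/4·(-1/20) = 1/2 ✓
b·c²: (-9/8)·1/4 + 5/4·1/400 = -89/320 ≠ 1/3 ⇒ order 2.
b·Ac: 5/4·9/10 = 9/8 ≠ 1/6

2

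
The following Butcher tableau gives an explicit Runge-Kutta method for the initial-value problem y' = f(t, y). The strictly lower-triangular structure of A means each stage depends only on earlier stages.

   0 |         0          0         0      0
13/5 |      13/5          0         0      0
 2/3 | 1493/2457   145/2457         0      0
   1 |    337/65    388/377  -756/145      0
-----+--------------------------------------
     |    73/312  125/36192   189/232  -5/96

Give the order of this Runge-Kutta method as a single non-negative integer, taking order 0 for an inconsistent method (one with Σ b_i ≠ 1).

b = (73/312, 125/36192, 189/232, -5/96)
c = (0, 13/5, 2/3, 1)
Ac = (0, 0, 29/189, -4/5)
Σ b_i: 73/312·1 + 125/36192·1 + 189/232·1 + (-5/96)·1 = 1 ✓
b·c: 125/36192·13/5 + 189/232·2/3 + (-5/96)·1 = 1/2 ✓
b·c²: 125/36192·169/25 + 189/232·4/9 + (-5/96)·1 = 1/3 ✓
b·Ac: 189/232·29/189 + (-5/96)·(-4/5) = 1/6 ✓
b·c³: 125/36192·2197/125 + 189/232·8/27 + (-5/96)·1 = 1/4 ✓
b·(c∘Ac): 189/232·58/567 + (-5/96)·(-4/5) = 1/8 ✓
b·Ac²: 189/232·377/945 + (-5/96)·116/25 = 1/12 ✓
b·A²c: (-5/96)·(-4/5) = 1/24 ✓; 4 stages ⇒ order 4.

4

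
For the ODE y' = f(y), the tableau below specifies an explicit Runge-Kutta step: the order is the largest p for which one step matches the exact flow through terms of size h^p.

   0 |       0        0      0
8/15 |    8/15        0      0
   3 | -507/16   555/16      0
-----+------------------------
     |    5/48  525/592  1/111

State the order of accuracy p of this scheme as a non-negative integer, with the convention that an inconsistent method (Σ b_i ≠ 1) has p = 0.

3

b = (5/48, 525/592, 1/111)
c = (0, 8/15, 3)
Ac = (0, 0, 37/2)
Σ b_i: 5/48·1 + 525/592·1 + 1/111·1 = 1 ✓
b·c: 525/592·8/15 + 1/111·3 = 1/2 ✓
b·c²: 525/592·64/225 + 1/111·9 = 1/3 ✓
b·Ac: 1/111·37/2 = 1/6 ✓; 3 stages ⇒ order 3.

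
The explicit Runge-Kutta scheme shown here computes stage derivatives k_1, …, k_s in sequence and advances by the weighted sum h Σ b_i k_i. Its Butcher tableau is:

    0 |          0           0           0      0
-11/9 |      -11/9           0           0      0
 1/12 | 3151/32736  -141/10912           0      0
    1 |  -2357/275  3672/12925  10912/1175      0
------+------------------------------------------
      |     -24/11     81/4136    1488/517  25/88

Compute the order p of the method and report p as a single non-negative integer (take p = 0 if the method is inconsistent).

4

b = (-24/11, 81/4136, 1488/517, 25/88)
c = (0, -11/9, 1/12, 1)
Ac = (0, 0, 47/2976, 32/75)
Σ b_i: (-24/11)·1 + 81/4136·1 + 1488/517·1 + 25/88·1 = 1 ✓
b·c: 81/4136·(-11/9) + 1488/517·1/12 + 25/88·1 = 1/2 ✓
b·c²: 81/4136·121/81 + 1488/517·1/144 + 25/88·1 = 1/3 ✓
b·Ac: 1488/517·47/2976 + 25/88·32/75 = 1/6 ✓
b·c³: 81/4136·(-1331/729) + 1488/517·1/1728 + 25/88·1 = 1/4 ✓
b·(c∘Ac): 1488/517·47/35712 + 25/88·32/75 = 1/8 ✓
b·Ac²: 1488/517·(-517/26784) + 25/88·22/45 = 1/12 ✓
b·A²c: 25/88·11/75 = 1/24 ✓; 4 stages ⇒ order 4.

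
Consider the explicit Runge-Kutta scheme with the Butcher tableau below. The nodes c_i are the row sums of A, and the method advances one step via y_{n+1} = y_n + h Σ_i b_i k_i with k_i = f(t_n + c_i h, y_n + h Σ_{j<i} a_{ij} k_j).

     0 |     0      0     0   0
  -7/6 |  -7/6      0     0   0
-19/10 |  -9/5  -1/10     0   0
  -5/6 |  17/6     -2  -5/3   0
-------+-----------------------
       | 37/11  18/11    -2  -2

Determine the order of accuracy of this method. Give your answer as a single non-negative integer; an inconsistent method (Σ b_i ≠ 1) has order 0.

1

b = (37/11, 18/11, -2, -2)
c = (0, -7/6, -19/10, -5/6)
Ac = (0, 0, 7/60, 11/2)
Σ b_i: 37/11·1 + 18/11·1 + (-2)·1 + (-2)·1 = 1 ✓
b·c: 18/11·(-7/6) + (-2)·(-19/10) + (-2)·(-5/6) = 587/165 ≠ 1/2 ⇒ order 1.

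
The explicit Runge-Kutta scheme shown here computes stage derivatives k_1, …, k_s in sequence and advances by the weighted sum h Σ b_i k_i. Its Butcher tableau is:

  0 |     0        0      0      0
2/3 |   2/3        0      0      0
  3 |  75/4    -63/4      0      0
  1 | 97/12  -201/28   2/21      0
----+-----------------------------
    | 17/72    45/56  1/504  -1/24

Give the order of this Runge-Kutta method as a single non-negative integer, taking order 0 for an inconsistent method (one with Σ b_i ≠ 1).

b = (17/72, 45/56, 1/504, -1/24)
c = (0, 2/3, 3, 1)
Ac = (0, 0, -21/2, -9/2)
Σ b_i: 17/72·1 + 45/56·1 + 1/504·1 + (-1/24)·1 = 1 ✓
b·c: 45/56·2/3 + 1/504·3 + (-1/24)·1 = 1/2 ✓
b·c²: 45/56·4/9 + 1/504·9 + (-1/24)·1 = 1/3 ✓
b·Ac: 1/504·(-21/2) + (-1/24)·(-9/2) = 1/6 ✓
b·c³: 45/56·8/27 + 1/504·27 + (-1/24)·1 = 1/4 ✓
b·(c∘Ac): 1/504·(-63/2) + (-1/24)·(-9/2) = 1/8 ✓
b·Ac²: 1/504·(-7) + (-1/24)·(-7/3) = 1/12 ✓
b·A²c: (-1/24)·(-1) = 1/24 ✓; 4 stages ⇒ order 4.

4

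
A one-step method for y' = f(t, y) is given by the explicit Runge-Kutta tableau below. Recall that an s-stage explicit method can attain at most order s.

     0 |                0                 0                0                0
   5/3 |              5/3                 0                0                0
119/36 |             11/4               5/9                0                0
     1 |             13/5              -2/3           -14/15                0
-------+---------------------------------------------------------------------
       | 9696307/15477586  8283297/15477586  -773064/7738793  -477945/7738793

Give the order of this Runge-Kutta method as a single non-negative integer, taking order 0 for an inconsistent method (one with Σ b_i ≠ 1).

3

b = (9696307/15477586, 8283297/15477586, -773064/7738793, -477945/7738793)
c = (0, 5/3, 119/36, 1)
Ac = (0, 0, 25/27, -1133/270)
Σ b_i: 9696307/15477586·1 + 8283297/15477586·1 + (-773064/7738793)·1 + (-477945/7738793)·1 = 1 ✓
b·c: 8283297/15477586·5/3 + (-773064/7738793)·119/36 + (-477945/7738793)·1 = 1/2 ✓
b·c²: 8283297/15477586·25/9 + (-773064/7738793)·14161/1296 + (-477945/7738793)·1 = 1/3 ✓
b·Ac: (-773064/7738793)·25/27 + (-477945/7738793)·(-1133/270) = 1/6 ✓
b·c³: 8283297/15477586·125/27 + (-773064/7738793)·1685159/46656 + (-477945/7738793)·1 = -664257227/557193096 ≠ 1/4 ⇒ order 3.
b·(c∘Ac): (-773064/7738793)·2975/972 + (-477945/7738793)·(-1133/270) = -2163107/46432758 ≠ 1/8
b·Ac²: (-773064/7738793)·125/81 + (-477945/7738793)·(-117127/9720) = 986317867/1671579288 ≠ 1/12
b·A²c: (-477945/7738793)·(-70/81) = 3717350/69649137 ≠ 1/24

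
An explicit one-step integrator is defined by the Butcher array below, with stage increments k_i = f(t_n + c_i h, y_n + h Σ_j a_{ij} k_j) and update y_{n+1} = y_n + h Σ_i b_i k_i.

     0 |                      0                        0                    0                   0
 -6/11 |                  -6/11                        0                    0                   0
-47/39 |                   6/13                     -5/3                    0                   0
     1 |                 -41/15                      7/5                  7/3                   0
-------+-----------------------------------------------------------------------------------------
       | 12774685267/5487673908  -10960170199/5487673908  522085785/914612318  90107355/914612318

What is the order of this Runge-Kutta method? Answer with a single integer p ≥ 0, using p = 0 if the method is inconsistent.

3

b = (12774685267/5487673908, -10960170199/5487673908, 522085785/914612318, 90107355/914612318)
c = (0, -6/11, -47/39, 1)
Ac = (0, 0, 10/11, -23009/6435)
Σ b_i: 12774685267/5487673908·1 + (-10960170199/5487673908)·1 + 522085785/914612318·1 + 90107355/914612318·1 = 1 ✓
b·c: (-10960170199/5487673908)·(-6/11) + 522085785/914612318·(-47/39) + 90107355/914612318·1 = 1/2 ✓
b·c²: (-10960170199/5487673908)·36/121 + 522085785/914612318·2209/1521 + 90107355/914612318·1 = 1/3 ✓
b·Ac: 522085785/914612318·10/11 + 90107355/914612318·(-23009/6435) = 1/6 ✓
b·c³: (-10960170199/5487673908)·(-216/1331) + 522085785/914612318·(-103823/59319) + 90107355/914612318·1 = -339272001151/588553026633 ≠ 1/4 ⇒ order 3.
b·(c∘Ac): 522085785/914612318·(-470/429) + 90107355/914612318·(-23009/6435) = -29507614951/30182206494 ≠ 1/8
b·Ac²: 522085785/914612318·(-60/121) + 90107355/914612318·10504991/2760615 = 108108961409/1177106053266 ≠ 1/12
b·A²c: 90107355/914612318·70/33 = 1051252475/5030367749 ≠ 1/24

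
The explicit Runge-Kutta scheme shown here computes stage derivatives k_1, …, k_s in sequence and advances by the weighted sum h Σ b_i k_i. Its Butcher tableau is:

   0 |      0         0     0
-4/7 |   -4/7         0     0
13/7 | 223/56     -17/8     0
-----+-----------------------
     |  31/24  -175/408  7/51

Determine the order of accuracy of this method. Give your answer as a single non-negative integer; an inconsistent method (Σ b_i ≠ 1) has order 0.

b = (31/24, -175/408, 7/51)
c = (0, -4/7, 13/7)
Ac = (0, 0, 17/14)
Σ b_i: 31/24·1 + (-175/408)·1 + 7/51·1 = 1 ✓
b·c: (-175/408)·(-4/7) + 7/51·13/7 = 1/2 ✓
b·c²: (-175/408)·16/49 + 7/51·169/49 = 1/3 ✓
b·Ac: 7/51·17/14 = 1/6 ✓; 3 stages ⇒ order 3.

3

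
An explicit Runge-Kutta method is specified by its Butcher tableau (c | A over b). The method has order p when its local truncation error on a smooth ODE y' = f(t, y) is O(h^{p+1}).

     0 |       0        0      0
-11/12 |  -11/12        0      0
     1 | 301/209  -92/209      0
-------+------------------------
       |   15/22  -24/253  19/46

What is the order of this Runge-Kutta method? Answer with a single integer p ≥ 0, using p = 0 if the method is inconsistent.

3

b = (15/22, -24/253, 19/46)
c = (0, -11/12, 1)
Ac = (0, 0, 23/57)
Σ b_i: 15/22·1 + (-24/253)·1 + 19/46·1 = 1 ✓
b·c: (-24/253)·(-11/12) + 19/46·1 = 1/2 ✓
b·c²: (-24/253)·121/144 + 19/46·1 = 1/3 ✓
b·Ac: 19/46·23/57 = 1/6 ✓; 3 stages ⇒ order 3.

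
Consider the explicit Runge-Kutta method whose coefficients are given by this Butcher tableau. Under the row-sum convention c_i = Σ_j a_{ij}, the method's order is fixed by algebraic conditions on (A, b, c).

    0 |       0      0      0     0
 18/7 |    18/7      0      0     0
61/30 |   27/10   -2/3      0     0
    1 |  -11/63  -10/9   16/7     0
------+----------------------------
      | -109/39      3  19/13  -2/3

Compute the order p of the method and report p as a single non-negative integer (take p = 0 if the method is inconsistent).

1

b = (-109/39, 3, 19/13, -2/3)
c = (0, 18/7, 61/30, 1)
Ac = (0, 0, -12/7, 188/105)
Σ b_i: (-109/39)·1 + 3·1 + 19/13·1 + (-2/3)·1 = 1 ✓
b·c: 3·18/7 + 19/13·61/30 + (-2/3)·1 = 27353/2730 ≠ 1/2 ⇒ order 1.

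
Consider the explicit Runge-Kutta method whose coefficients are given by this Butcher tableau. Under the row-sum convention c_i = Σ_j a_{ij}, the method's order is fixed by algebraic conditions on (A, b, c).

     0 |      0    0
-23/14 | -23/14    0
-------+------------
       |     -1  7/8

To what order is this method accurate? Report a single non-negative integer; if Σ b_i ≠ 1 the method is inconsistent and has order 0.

b = (-1, 7/8)
c = (0, -23/14)
Σ b_i: (-1)·1 + 7/8·1 = -1/8 ≠ 1 ⇒ order 0.

0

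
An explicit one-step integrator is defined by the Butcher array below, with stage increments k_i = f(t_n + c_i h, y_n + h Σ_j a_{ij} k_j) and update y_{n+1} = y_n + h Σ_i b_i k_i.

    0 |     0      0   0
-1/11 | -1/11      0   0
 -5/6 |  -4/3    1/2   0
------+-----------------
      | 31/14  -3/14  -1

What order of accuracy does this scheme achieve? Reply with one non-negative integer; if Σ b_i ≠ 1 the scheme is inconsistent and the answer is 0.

1

b = (31/14, -3/14, -1)
c = (0, -1/11, -5/6)
Ac = (0, 0, -1/22)
Σ b_i: 31/14·1 + (-3/14)·1 + (-1)·1 = 1 ✓
b·c: (-3/14)·(-1/11) + (-1)·(-5/6) = 197/231 ≠ 1/2 ⇒ order 1.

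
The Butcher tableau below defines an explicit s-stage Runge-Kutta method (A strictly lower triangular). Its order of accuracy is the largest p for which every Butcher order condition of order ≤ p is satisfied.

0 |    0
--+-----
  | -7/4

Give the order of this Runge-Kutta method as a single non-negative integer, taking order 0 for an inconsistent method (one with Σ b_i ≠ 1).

b = (-7/4)
c = (0)
Σ b_i: (-7/4)·1 = -7/4 ≠ 1 ⇒ order 0.

0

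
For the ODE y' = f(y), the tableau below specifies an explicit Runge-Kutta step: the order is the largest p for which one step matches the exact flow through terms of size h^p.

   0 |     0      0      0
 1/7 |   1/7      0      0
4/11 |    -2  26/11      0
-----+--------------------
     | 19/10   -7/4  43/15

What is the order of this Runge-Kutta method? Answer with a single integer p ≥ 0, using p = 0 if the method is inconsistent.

b = (19/10, -7/4, 43/15)
c = (0, 1/7, 4/11)
Ac = (0, 0, 26/77)
Σ b_i: 19/10·1 + (-7/4)·1 + 43/15·1 = 181/60 ≠ 1 ⇒ order 0.

0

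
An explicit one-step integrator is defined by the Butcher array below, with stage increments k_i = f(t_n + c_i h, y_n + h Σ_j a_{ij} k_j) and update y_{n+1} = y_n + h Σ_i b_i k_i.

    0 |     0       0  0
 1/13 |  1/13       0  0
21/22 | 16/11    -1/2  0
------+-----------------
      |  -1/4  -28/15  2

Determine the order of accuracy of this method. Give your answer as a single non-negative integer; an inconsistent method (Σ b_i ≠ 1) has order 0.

b = (-1/4, -28/15, 2)
c = (0, 1/13, 21/22)
Ac = (0, 0, -1/26)
Σ b_i: (-1/4)·1 + (-28/15)·1 + 2·1 = -7/60 ≠ 1 ⇒ order 0.

0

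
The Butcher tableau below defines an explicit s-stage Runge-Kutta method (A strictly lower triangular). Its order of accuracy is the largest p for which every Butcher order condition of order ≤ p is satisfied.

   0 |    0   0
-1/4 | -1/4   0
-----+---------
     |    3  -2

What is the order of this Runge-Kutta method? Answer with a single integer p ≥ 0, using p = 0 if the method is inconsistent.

2

b = (3, -2)
c = (0, -1/4)
Σ b_i: 3·1 + (-2)·1 = 1 ✓
b·c: (-2)·(-1/4) = 1/2 ✓; 2 stages ⇒ order 2.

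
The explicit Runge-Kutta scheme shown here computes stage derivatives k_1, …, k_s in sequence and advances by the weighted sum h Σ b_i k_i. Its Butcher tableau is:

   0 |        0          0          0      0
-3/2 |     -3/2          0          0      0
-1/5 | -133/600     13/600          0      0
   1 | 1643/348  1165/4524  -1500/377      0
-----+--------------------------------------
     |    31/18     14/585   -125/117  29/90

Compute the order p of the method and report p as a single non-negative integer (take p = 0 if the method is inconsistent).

b = (31/18, 14/585, -125/117, 29/90)
c = (0, -3/2, -1/5, 1)
Ac = (0, 0, -13/400, 95/232)
Σ b_i: 31/18·1 + 14/585·1 + (-125/117)·1 + 29/90·1 = 1 ✓
b·c: 14/585·(-3/2) + (-125/117)·(-1/5) + 29/90·1 = 1/2 ✓
b·c²: 14/585·9/4 + (-125/117)·1/25 + 29/90·1 = 1/3 ✓
b·Ac: (-125/117)·(-13/400) + 29/90·95/232 = 1/6 ✓
b·c³: 14/585·(-27/8) + (-125/117)·(-1/125) + 29/90·1 = 1/4 ✓
b·(c∘Ac): (-125/117)·13/2000 + 29/90·95/232 = 1/8 ✓
b·Ac²: (-125/117)·39/800 + 29/90·195/464 = 1/12 ✓
b·A²c: 29/90·15/116 = 1/24 ✓; 4 stages ⇒ order 4.

4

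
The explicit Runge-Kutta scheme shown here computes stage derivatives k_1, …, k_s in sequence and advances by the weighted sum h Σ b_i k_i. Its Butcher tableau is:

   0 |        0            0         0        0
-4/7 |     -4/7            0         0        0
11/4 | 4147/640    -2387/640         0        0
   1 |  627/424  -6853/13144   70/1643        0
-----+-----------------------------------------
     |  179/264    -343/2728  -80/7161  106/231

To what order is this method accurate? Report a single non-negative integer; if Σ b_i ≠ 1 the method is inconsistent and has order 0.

b = (179/264, -343/2728, -80/7161, 106/231)
c = (0, -4/7, 11/4, 1)
Ac = (0, 0, 341/160, 22/53)
Σ b_i: 179/264·1 + (-343/2728)·1 + (-80/7161)·1 + 106/231·1 = 1 ✓
b·c: (-343/2728)·(-4/7) + (-80/7161)·11/4 + 106/231·1 = 1/2 ✓
b·c²: (-343/2728)·16/49 + (-80/7161)·121/16 + 106/231·1 = 1/3 ✓
b·Ac: (-80/7161)·341/160 + 106/231·22/53 = 1/6 ✓
b·c³: (-343/2728)·(-64/343) + (-80/7161)·1331/64 + 106/231·1 = 1/4 ✓
b·(c∘Ac): (-80/7161)·3751/640 + 106/231·22/53 = 1/8 ✓
b·Ac²: (-80/7161)·(-341/280) + 106/231·451/2968 = 1/12 ✓
b·A²c: 106/231·77/848 = 1/24 ✓; 4 stages ⇒ order 4.

4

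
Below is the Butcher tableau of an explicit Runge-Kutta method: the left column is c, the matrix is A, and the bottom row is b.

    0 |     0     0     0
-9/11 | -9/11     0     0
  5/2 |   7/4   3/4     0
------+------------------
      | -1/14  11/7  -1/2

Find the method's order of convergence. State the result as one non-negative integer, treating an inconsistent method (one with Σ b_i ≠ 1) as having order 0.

b = (-1/14, 11/7, -1/2)
c = (0, -9/11, 5/2)
Ac = (0, 0, -27/44)
Σ b_i: (-1/14)·1 + 11/7·1 + (-1/2)·1 = 1 ✓
b·c: 11/7·(-9/11) + (-1/2)·5/2 = -71/28 ≠ 1/2 ⇒ order 1.

1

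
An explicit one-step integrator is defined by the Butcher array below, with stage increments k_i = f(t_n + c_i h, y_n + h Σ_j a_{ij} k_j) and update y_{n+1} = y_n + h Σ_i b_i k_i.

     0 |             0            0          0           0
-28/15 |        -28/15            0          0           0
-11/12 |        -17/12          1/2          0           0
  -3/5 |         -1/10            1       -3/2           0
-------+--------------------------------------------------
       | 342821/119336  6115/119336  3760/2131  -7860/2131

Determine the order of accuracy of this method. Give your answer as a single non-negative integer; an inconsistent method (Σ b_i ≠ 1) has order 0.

3

b = (342821/119336, 6115/119336, 3760/2131, -7860/2131)
c = (0, -28/15, -11/12, -3/5)
Ac = (0, 0, -14/15, -59/120)
Σ b_i: 342821/119336·1 + 6115/119336·1 + 3760/2131·1 + (-7860/2131)·1 = 1 ✓
b·c: 6115/119336·(-28/15) + 3760/2131·(-11/12) + (-7860/2131)·(-3/5) = 1/2 ✓
b·c²: 6115/119336·784/225 + 3760/2131·121/144 + (-7860/2131)·9/25 = 1/3 ✓
b·Ac: 3760/2131·(-14/15) + (-7860/2131)·(-59/120) = 1/6 ✓
b·c³: 6115/119336·(-21952/3375) + 3760/2131·(-1331/1728) + (-7860/2131)·(-27/125) = -572593/639300 ≠ 1/4 ⇒ order 3.
b·(c∘Ac): 3760/2131·77/90 + (-7860/2131)·59/200 = 80837/191790 ≠ 1/8
b·Ac²: 3760/2131·392/225 + (-7860/2131)·16013/7200 = -3934837/767160 ≠ 1/12
b·A²c: (-7860/2131)·7/5 = -11004/2131 ≠ 1/24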